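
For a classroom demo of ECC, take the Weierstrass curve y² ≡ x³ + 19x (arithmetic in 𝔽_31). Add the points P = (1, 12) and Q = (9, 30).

(28, 28)

(1, 12) + (9, 30). λ = (30 - 12)/(9 - 1) ≡ 18/8 mod 31. 8⁻¹ ≡ 4 (mod 31), so λ ≡ 10.
  x = λ² - 1 - 9 = 100 - 10 ≡ 28; y = λ·(1 - 28) - 12 ≡ 28. → (28, 28)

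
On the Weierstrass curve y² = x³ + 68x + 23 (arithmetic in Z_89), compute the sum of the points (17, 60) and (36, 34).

(11, 77)

(17, 60) + (36, 34). λ = (34 - 60)/(36 - 17) ≡ 63/19 mod 89. 19⁻¹ ≡ 75 (mod 89), so λ ≡ 8.
  x = λ² - 17 - 36 = 64 - 53 ≡ 11; y = λ·(17 - 11) - 60 ≡ 77. → (11, 77)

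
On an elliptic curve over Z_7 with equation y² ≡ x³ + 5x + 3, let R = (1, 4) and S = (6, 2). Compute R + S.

(1, 4) + (6, 2). λ = (2 - 4)/(6 - 1) ≡ 5/5 mod 7. 5⁻¹ ≡ 3 (mod 7) since 5·3 = 15 ≡ 1, so λ ≡ 1.
  x = λ² - 1 - 6 = 1 - 7 ≡ 1; y = λ·(1 - 1) - 4 ≡ 3. → (1, 3)

(1, 3)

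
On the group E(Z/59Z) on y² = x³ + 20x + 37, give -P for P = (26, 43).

(26, 16)

-(26, 43) = (26, -43 mod 59) = (26, 16).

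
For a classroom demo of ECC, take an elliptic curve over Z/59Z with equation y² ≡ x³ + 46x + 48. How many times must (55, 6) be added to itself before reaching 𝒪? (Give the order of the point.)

5

2P: tangent at (55, 6): λ = (3·55² + 46)/(2·6) ≡ 35/12. 12⁻¹ ≡ 5 (mod 59), so λ ≡ 35·5 ≡ 57.
  x = λ² - 55 - 55 = 3249 - 110 ≡ 12; y = λ·(55 - 12) - 6 ≡ 26. → (12, 26)
3P: (12, 26) + (55, 6). λ = (6 - 26)/(55 - 12) ≡ 39/43 mod 59. 43⁻¹ ≡ 11 (mod 59) since 43·11 = 473 ≡ 1, so λ ≡ 16.
  x = λ² - 12 - 55 = 256 - 67 ≡ 12; y = λ·(12 - 12) - 26 ≡ 33. → (12, 33)
4P: (12, 33) + (55, 6). λ = (6 - 33)/(55 - 12) ≡ 32/43 mod 59. 43⁻¹ ≡ 11 (mod 59), so λ ≡ 57.
  x = λ² - 12 - 55 = 3249 - 67 ≡ 55; y = λ·(12 - 55) - 33 ≡ 53. → (55, 53)
5P: (55, 53) + (55, 6): same x and y₁ ≡ -y₂, so the sum is 𝒪.
5P = 𝒪, so the order is 5.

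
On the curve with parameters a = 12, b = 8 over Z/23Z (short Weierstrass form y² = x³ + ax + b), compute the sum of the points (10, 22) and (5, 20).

(10, 22) + (5, 20). λ = (20 - 22)/(5 - 10) ≡ 21/18 mod 23. 18⁻¹ ≡ 9 (mod 23) since 18·9 = 162 ≡ 1, so λ ≡ 5.
  x = λ² - 10 - 5 = 25 - 15 ≡ 10; y = λ·(10 - 10) - 22 ≡ 1. → (10, 1)

(10, 1)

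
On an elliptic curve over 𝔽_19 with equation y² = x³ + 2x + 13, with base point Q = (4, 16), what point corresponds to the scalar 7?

(4, 3)

Repeated addition: build up to 7Q.
2Q: tangent at (4, 16): λ = (3·4² + 2)/(2·16) ≡ 12/13. 13⁻¹ ≡ 3 (mod 19), so λ ≡ 12·3 ≡ 17.
  x = λ² - 4 - 4 = 289 - 8 ≡ 15; y = λ·(4 - 15) - 16 ≡ 6. → (15, 6)
3Q: (15, 6) + (4, 16). λ = (16 - 6)/(4 - 15) ≡ 10/8 mod 19. 8⁻¹ ≡ 12 (mod 19), so λ ≡ 6.
  x = λ² - 15 - 4 = 36 - 19 ≡ 17; y = λ·(15 - 17) - 6 ≡ 1. → (17, 1)
4Q: (17, 1) + (4, 16). λ = (16 - 1)/(4 - 17) ≡ 15/6 mod 19. 6⁻¹ ≡ 16 (mod 19) since 6·16 = 96 ≡ 1, so λ ≡ 12.
  x = λ² - 17 - 4 = 144 - 21 ≡ 9; y = λ·(17 - 9) - 1 ≡ 0. → (9, 0)
5Q: (9, 0) + (4, 16). λ = (16 - 0)/(4 - 9) ≡ 16/14 mod 19. 14⁻¹ ≡ 15 (mod 19) since 14·15 = 210 ≡ 1, so λ ≡ 12.
  x = λ² - 9 - 4 = 144 - 13 ≡ 17; y = λ·(9 - 17) - 0 ≡ 18. → (17, 18)
6Q: (17, 18) + (4, 16). λ = (16 - 18)/(4 - 17) ≡ 17/6 mod 19. 6⁻¹ ≡ 16 (mod 19), so λ ≡ 6.
  x = λ² - 17 - 4 = 36 - 21 ≡ 15; y = λ·(17 - 15) - 18 ≡ 13. → (15, 13)
7Q: (15, 13) + (4, 16). λ = (16 - 13)/(4 - 15) ≡ 3/8 mod 19. 8⁻¹ ≡ 12 (mod 19) since 8·12 = 96 ≡ 1, so λ ≡ 17.
  x = λ² - 15 - 4 = 289 - 19 ≡ 4; y = λ·(15 - 4) - 13 ≡ 3. → (4, 3)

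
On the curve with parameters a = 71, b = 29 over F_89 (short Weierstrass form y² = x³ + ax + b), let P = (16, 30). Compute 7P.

Repeated addition: build up to 7P.
2P: tangent at (16, 30): λ = (3·16² + 71)/(2·30) ≡ 38/60. 60⁻¹ ≡ 46 (mod 89), so λ ≡ 38·46 ≡ 57.
  x = λ² - 16 - 16 = 3249 - 32 ≡ 13; y = λ·(16 - 13) - 30 ≡ 52. → (13, 52)
3P: (13, 52) + (16, 30). λ = (30 - 52)/(16 - 13) ≡ 67/3 mod 89. 3⁻¹ ≡ 30 (mod 89) since 3·30 = 90 ≡ 1, so λ ≡ 52.
  x = λ² - 13 - 16 = 2704 - 29 ≡ 5; y = λ·(13 - 5) - 52 ≡ 8. → (5, 8)
4P: (5, 8) + (16, 30). λ = (30 - 8)/(16 - 5) ≡ 22/11 mod 89. 11⁻¹ ≡ 81 (mod 89) since 11·81 = 891 ≡ 1, so λ ≡ 2.
  x = λ² - 5 - 16 = 4 - 21 ≡ 72; y = λ·(5 - 72) - 8 ≡ 36. → (72, 36)
5P: (72, 36) + (16, 30). λ = (30 - 36)/(16 - 72) ≡ 83/33 mod 89. 33⁻¹ ≡ 27 (mod 89) since 33·27 = 891 ≡ 1, so λ ≡ 16.
  x = λ² - 72 - 16 = 256 - 88 ≡ 79; y = λ·(72 - 79) - 36 ≡ 30. → (79, 30)
6P: (79, 30) + (16, 30). λ = (30 - 30)/(16 - 79) ≡ 0/26 mod 89. 26⁻¹ ≡ 24 (mod 89), so λ ≡ 0.
  x = λ² - 79 - 16 = 0 - 95 ≡ 83; y = λ·(79 - 83) - 30 ≡ 59. → (83, 59)
7P: (83, 59) + (16, 30). λ = (30 - 59)/(16 - 83) ≡ 60/22 mod 89. 22⁻¹ ≡ 85 (mod 89) since 22·85 = 1870 ≡ 1, so λ ≡ 27.
  x = λ² - 83 - 16 = 729 - 99 ≡ 7; y = λ·(83 - 7) - 59 ≡ 35. → (7, 35)

(7, 35)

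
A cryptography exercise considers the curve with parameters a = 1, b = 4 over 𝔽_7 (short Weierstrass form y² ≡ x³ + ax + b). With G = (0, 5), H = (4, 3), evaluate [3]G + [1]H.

(2, 0)

First 3G:
Repeated addition: build up to 3G.
2G: tangent at (0, 5): λ = (3·0² + 1)/(2·5) ≡ 1/3. 3⁻¹ ≡ 5 (mod 7) since 3·5 = 15 ≡ 1, so λ ≡ 1·5 ≡ 5.
  x = λ² - 0 - 0 = 25 - 0 ≡ 4; y = λ·(0 - 4) - 5 ≡ 3. → (4, 3)
3G: (4, 3) + (0, 5). λ = (5 - 3)/(0 - 4) ≡ 2/3 mod 7. 3⁻¹ ≡ 5 (mod 7) since 3·5 = 15 ≡ 1, so λ ≡ 3.
  x = λ² - 4 - 0 = 9 - 4 ≡ 5; y = λ·(4 - 5) - 3 ≡ 1. → (5, 1)
3G = (5, 1).
Finally 3G + H:
(5, 1) + (4, 3). λ = (3 - 1)/(4 - 5) ≡ 2/6 mod 7. 6⁻¹ ≡ 6 (mod 7) since 6·6 = 36 ≡ 1, so λ ≡ 5.
  x = λ² - 5 - 4 = 25 - 9 ≡ 2; y = λ·(5 - 2) - 1 ≡ 0. → (2, 0)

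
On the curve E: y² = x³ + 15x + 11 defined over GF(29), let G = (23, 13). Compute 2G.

tangent at (23, 13): λ = (3·23² + 15)/(2·13) ≡ 7/26. 26⁻¹ ≡ 19 (mod 29) since 26·19 = 494 ≡ 1, so λ ≡ 7·19 ≡ 17.
  x = λ² - 23 - 23 = 289 - 46 ≡ 11; y = λ·(23 - 11) - 13 ≡ 17. → (11, 17)

(11, 17)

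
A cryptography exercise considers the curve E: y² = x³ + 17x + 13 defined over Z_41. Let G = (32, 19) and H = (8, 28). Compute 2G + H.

First 2G:
Repeated addition: build up to 2G.
2G: tangent at (32, 19): λ = (3·32² + 17)/(2·19) ≡ 14/38. 38⁻¹ ≡ 27 (mod 41) since 38·27 = 1026 ≡ 1, so λ ≡ 14·27 ≡ 9.
  x = λ² - 32 - 32 = 81 - 64 ≡ 17; y = λ·(32 - 17) - 19 ≡ 34. → (17, 34)
2G = (17, 34).
Finally 2G + H:
(17, 34) + (8, 28). λ = (28 - 34)/(8 - 17) ≡ 35/32 mod 41. 32⁻¹ ≡ 9 (mod 41) since 32·9 = 288 ≡ 1, so λ ≡ 28.
  x = λ² - 17 - 8 = 784 - 25 ≡ 21; y = λ·(17 - 21) - 34 ≡ 18. → (21, 18)

(21, 18)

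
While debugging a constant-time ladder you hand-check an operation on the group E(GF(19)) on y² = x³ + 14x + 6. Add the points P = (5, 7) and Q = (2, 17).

(2, 2)

(5, 7) + (2, 17). λ = (17 - 7)/(2 - 5) ≡ 10/16 mod 19. 16⁻¹ ≡ 6 (mod 19) since 16·6 = 96 ≡ 1, so λ ≡ 3.
  x = λ² - 5 - 2 = 9 - 7 ≡ 2; y = λ·(5 - 2) - 7 ≡ 2. → (2, 2)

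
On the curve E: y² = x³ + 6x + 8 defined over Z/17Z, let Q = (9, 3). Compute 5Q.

(1, 7)

Repeated addition: build up to 5Q.
2Q: tangent at (9, 3): λ = (3·9² + 6)/(2·3) ≡ 11/6. 6⁻¹ ≡ 3 (mod 17), so λ ≡ 11·3 ≡ 16.
  x = λ² - 9 - 9 = 256 - 18 ≡ 0; y = λ·(9 - 0) - 3 ≡ 5. → (0, 5)
3Q: (0, 5) + (9, 3). λ = (3 - 5)/(9 - 0) ≡ 15/9 mod 17. 9⁻¹ ≡ 2 (mod 17) since 9·2 = 18 ≡ 1, so λ ≡ 13.
  x = λ² - 0 - 9 = 169 - 9 ≡ 7; y = λ·(0 - 7) - 5 ≡ 6. → (7, 6)
4Q: (7, 6) + (9, 3). λ = (3 - 6)/(9 - 7) ≡ 14/2 mod 17. 2⁻¹ ≡ 9 (mod 17) since 2·9 = 18 ≡ 1, so λ ≡ 7.
  x = λ² - 7 - 9 = 49 - 16 ≡ 16; y = λ·(7 - 16) - 6 ≡ 16. → (16, 16)
5Q: (16, 16) + (9, 3). λ = (3 - 16)/(9 - 16) ≡ 4/10 mod 17. 10⁻¹ ≡ 12 (mod 17), so λ ≡ 14.
  x = λ² - 16 - 9 = 196 - 25 ≡ 1; y = λ·(16 - 1) - 16 ≡ 7. → (1, 7)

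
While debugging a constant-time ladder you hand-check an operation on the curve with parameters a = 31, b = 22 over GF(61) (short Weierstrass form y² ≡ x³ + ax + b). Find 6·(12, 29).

(12, 32)

Write Q = (12, 29).
Repeated addition: build up to 6Q.
2Q: tangent at (12, 29): λ = (3·12² + 31)/(2·29) ≡ 36/58. 58⁻¹ ≡ 20 (mod 61), so λ ≡ 36·20 ≡ 49.
  x = λ² - 12 - 12 = 2401 - 24 ≡ 59; y = λ·(12 - 59) - 29 ≡ 47. → (59, 47)
3Q: (59, 47) + (12, 29). λ = (29 - 47)/(12 - 59) ≡ 43/14 mod 61. 14⁻¹ ≡ 48 (mod 61), so λ ≡ 51.
  x = λ² - 59 - 12 = 2601 - 71 ≡ 29; y = λ·(59 - 29) - 47 ≡ 19. → (29, 19)
4Q: (29, 19) + (12, 29). λ = (29 - 19)/(12 - 29) ≡ 10/44 mod 61. 44⁻¹ ≡ 43 (mod 61) since 44·43 = 1892 ≡ 1, so λ ≡ 3.
  x = λ² - 29 - 12 = 9 - 41 ≡ 29; y = λ·(29 - 29) - 19 ≡ 42. → (29, 42)
5Q: (29, 42) + (12, 29). λ = (29 - 42)/(12 - 29) ≡ 48/44 mod 61. 44⁻¹ ≡ 43 (mod 61) since 44·43 = 1892 ≡ 1, so λ ≡ 51.
  x = λ² - 29 - 12 = 2601 - 41 ≡ 59; y = λ·(29 - 59) - 42 ≡ 14. → (59, 14)
6Q: (59, 14) + (12, 29). λ = (29 - 14)/(12 - 59) ≡ 15/14 mod 61. 14⁻¹ ≡ 48 (mod 61), so λ ≡ 49.
  x = λ² - 59 - 12 = 2401 - 71 ≡ 12; y = λ·(59 - 12) - 14 ≡ 32. → (12, 32)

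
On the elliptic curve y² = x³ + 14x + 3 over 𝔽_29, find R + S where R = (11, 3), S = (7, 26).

(11, 3) + (7, 26). λ = (26 - 3)/(7 - 11) ≡ 23/25 mod 29. 25⁻¹ ≡ 7 (mod 29) since 25·7 = 175 ≡ 1, so λ ≡ 16.
  x = λ² - 11 - 7 = 256 - 18 ≡ 6; y = λ·(11 - 6) - 3 ≡ 19. → (6, 19)

(6, 19)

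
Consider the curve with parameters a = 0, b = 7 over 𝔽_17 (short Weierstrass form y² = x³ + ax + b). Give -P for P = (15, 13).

(15, 4)

-(15, 13) = (15, -13 mod 17) = (15, 4).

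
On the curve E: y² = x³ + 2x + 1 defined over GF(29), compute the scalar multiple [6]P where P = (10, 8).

(23, 11)

Double-and-add on 6 = (110)₂. Start with P = (10, 8) for the leading 1-bit.
double: tangent at (10, 8): λ = (3·10² + 2)/(2·8) ≡ 12/16. 16⁻¹ ≡ 20 (mod 29), so λ ≡ 12·20 ≡ 8.
  x = λ² - 10 - 10 = 64 - 20 ≡ 15; y = λ·(10 - 15) - 8 ≡ 10. → (15, 10)
add P: (15, 10) + (10, 8). λ = (8 - 10)/(10 - 15) ≡ 27/24 mod 29. 24⁻¹ ≡ 23 (mod 29), so λ ≡ 12.
  x = λ² - 15 - 10 = 144 - 25 ≡ 3; y = λ·(15 - 3) - 10 ≡ 18. → (3, 18)
double: tangent at (3, 18): λ = (3·3² + 2)/(2·18) ≡ 0/7. 7⁻¹ ≡ 25 (mod 29), so λ ≡ 0·25 ≡ 0.
  x = λ² - 3 - 3 = 0 - 6 ≡ 23; y = λ·(3 - 23) - 18 ≡ 11. → (23, 11)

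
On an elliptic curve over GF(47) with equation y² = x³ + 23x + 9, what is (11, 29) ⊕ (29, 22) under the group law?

(16, 33)

(11, 29) + (29, 22). λ = (22 - 29)/(29 - 11) ≡ 40/18 mod 47. 18⁻¹ ≡ 34 (mod 47) since 18·34 = 612 ≡ 1, so λ ≡ 44.
  x = λ² - 11 - 29 = 1936 - 40 ≡ 16; y = λ·(11 - 16) - 29 ≡ 33. → (16, 33)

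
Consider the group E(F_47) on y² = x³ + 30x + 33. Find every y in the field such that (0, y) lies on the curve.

x³ + 30x + 33 = 33 ≡ 33 (mod 47).
33 is a non-residue mod 47; no y exists.

none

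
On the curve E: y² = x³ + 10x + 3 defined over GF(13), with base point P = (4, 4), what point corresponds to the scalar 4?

Repeated addition: build up to 4P.
2P: tangent at (4, 4): λ = (3·4² + 10)/(2·4) ≡ 6/8. 8⁻¹ ≡ 5 (mod 13) since 8·5 = 40 ≡ 1, so λ ≡ 6·5 ≡ 4.
  x = λ² - 4 - 4 = 16 - 8 ≡ 8; y = λ·(4 - 8) - 4 ≡ 6. → (8, 6)
3P: (8, 6) + (4, 4). λ = (4 - 6)/(4 - 8) ≡ 11/9 mod 13. 9⁻¹ ≡ 3 (mod 13) since 9·3 = 27 ≡ 1, so λ ≡ 7.
  x = λ² - 8 - 4 = 49 - 12 ≡ 11; y = λ·(8 - 11) - 6 ≡ 12. → (11, 12)
4P: (11, 12) + (4, 4). λ = (4 - 12)/(4 - 11) ≡ 5/6 mod 13. 6⁻¹ ≡ 11 (mod 13), so λ ≡ 3.
  x = λ² - 11 - 4 = 9 - 15 ≡ 7; y = λ·(11 - 7) - 12 ≡ 0. → (7, 0)

(7, 0)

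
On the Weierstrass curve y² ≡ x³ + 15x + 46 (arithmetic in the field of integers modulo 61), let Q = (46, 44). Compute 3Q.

Repeated addition: build up to 3Q.
2Q: tangent at (46, 44): λ = (3·46² + 15)/(2·44) ≡ 19/27. 27⁻¹ ≡ 52 (mod 61), so λ ≡ 19·52 ≡ 12.
  x = λ² - 46 - 46 = 144 - 92 ≡ 52; y = λ·(46 - 52) - 44 ≡ 6. → (52, 6)
3Q: (52, 6) + (46, 44). λ = (44 - 6)/(46 - 52) ≡ 38/55 mod 61. 55⁻¹ ≡ 10 (mod 61), so λ ≡ 14.
  x = λ² - 52 - 46 = 196 - 98 ≡ 37; y = λ·(52 - 37) - 6 ≡ 21. → (37, 21)

(37, 21)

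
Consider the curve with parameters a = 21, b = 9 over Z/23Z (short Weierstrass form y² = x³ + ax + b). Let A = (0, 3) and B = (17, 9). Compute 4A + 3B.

(2, 17)

First 4A:
Repeated addition: build up to 4A.
2A: tangent at (0, 3): λ = (3·0² + 21)/(2·3) ≡ 21/6. 6⁻¹ ≡ 4 (mod 23), so λ ≡ 21·4 ≡ 15.
  x = λ² - 0 - 0 = 225 - 0 ≡ 18; y = λ·(0 - 18) - 3 ≡ 3. → (18, 3)
3A: (18, 3) + (0, 3). λ = (3 - 3)/(0 - 18) ≡ 0/5 mod 23. 5⁻¹ ≡ 14 (mod 23), so λ ≡ 0.
  x = λ² - 18 - 0 = 0 - 18 ≡ 5; y = λ·(18 - 5) - 3 ≡ 20. → (5, 20)
4A: (5, 20) + (0, 3). λ = (3 - 20)/(0 - 5) ≡ 6/18 mod 23. 18⁻¹ ≡ 9 (mod 23) since 18·9 = 162 ≡ 1, so λ ≡ 8.
  x = λ² - 5 - 0 = 64 - 5 ≡ 13; y = λ·(5 - 13) - 20 ≡ 8. → (13, 8)
4A = (13, 8).
Next 3B:
Repeated addition: build up to 3B.
2B: tangent at (17, 9): λ = (3·17² + 21)/(2·9) ≡ 14/18. 18⁻¹ ≡ 9 (mod 23) since 18·9 = 162 ≡ 1, so λ ≡ 14·9 ≡ 11.
  x = λ² - 17 - 17 = 121 - 34 ≡ 18; y = λ·(17 - 18) - 9 ≡ 3. → (18, 3)
3B: (18, 3) + (17, 9). λ = (9 - 3)/(17 - 18) ≡ 6/22 mod 23. 22⁻¹ ≡ 22 (mod 23) since 22·22 = 484 ≡ 1, so λ ≡ 17.
  x = λ² - 18 - 17 = 289 - 35 ≡ 1; y = λ·(18 - 1) - 3 ≡ 10. → (1, 10)
3B = (1, 10).
Finally 4A + 3B:
(13, 8) + (1, 10). λ = (10 - 8)/(1 - 13) ≡ 2/11 mod 23. 11⁻¹ ≡ 21 (mod 23), so λ ≡ 19.
  x = λ² - 13 - 1 = 361 - 14 ≡ 2; y = λ·(13 - 2) - 8 ≡ 17. → (2, 17)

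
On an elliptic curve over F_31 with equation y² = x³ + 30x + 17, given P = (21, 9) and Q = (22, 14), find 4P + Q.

First 4P:
Repeated addition: build up to 4P.
2P: tangent at (21, 9): λ = (3·21² + 30)/(2·9) ≡ 20/18. 18⁻¹ ≡ 19 (mod 31), so λ ≡ 20·19 ≡ 8.
  x = λ² - 21 - 21 = 64 - 42 ≡ 22; y = λ·(21 - 22) - 9 ≡ 14. → (22, 14)
3P: (22, 14) + (21, 9). λ = (9 - 14)/(21 - 22) ≡ 26/30 mod 31. 30⁻¹ ≡ 30 (mod 31), so λ ≡ 5.
  x = λ² - 22 - 21 = 25 - 43 ≡ 13; y = λ·(22 - 13) - 14 ≡ 0. → (13, 0)
4P: (13, 0) + (21, 9). λ = (9 - 0)/(21 - 13) ≡ 9/8 mod 31. 8⁻¹ ≡ 4 (mod 31), so λ ≡ 5.
  x = λ² - 13 - 21 = 25 - 34 ≡ 22; y = λ·(13 - 22) - 0 ≡ 17. → (22, 17)
4P = (22, 17).
Finally 4P + Q:
(22, 17) + (22, 14): same x and y₁ ≡ -y₂, so the sum is O.

O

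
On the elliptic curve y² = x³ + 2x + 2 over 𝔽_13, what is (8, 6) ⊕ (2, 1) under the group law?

(8, 6) + (2, 1). λ = (1 - 6)/(2 - 8) ≡ 8/7 mod 13. 7⁻¹ ≡ 2 (mod 13), so λ ≡ 3.
  x = λ² - 8 - 2 = 9 - 10 ≡ 12; y = λ·(8 - 12) - 6 ≡ 8. → (12, 8)

(12, 8)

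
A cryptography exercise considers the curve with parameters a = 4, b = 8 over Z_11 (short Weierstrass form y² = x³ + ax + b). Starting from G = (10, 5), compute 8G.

Double-and-add on 8 = (1000)₂. Start with G = (10, 5) for the leading 1-bit.
double: tangent at (10, 5): λ = (3·10² + 4)/(2·5) ≡ 7/10. 10⁻¹ ≡ 10 (mod 11), so λ ≡ 7·10 ≡ 4.
  x = λ² - 10 - 10 = 16 - 20 ≡ 7; y = λ·(10 - 7) - 5 ≡ 7. → (7, 7)
double: tangent at (7, 7): λ = (3·7² + 4)/(2·7) ≡ 8/3. 3⁻¹ ≡ 4 (mod 11) since 3·4 = 12 ≡ 1, so λ ≡ 8·4 ≡ 10.
  x = λ² - 7 - 7 = 100 - 14 ≡ 9; y = λ·(7 - 9) - 7 ≡ 6. → (9, 6)
double: tangent at (9, 6): λ = (3·9² + 4)/(2·6) ≡ 5/1. 1⁻¹ ≡ 1 (mod 11) since 1·1 = 1 ≡ 1, so λ ≡ 5·1 ≡ 5.
  x = λ² - 9 - 9 = 25 - 18 ≡ 7; y = λ·(9 - 7) - 6 ≡ 4. → (7, 4)

(7, 4)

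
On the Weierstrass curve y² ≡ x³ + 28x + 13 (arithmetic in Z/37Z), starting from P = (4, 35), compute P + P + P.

(2, 22)

Repeated addition: build up to 3P.
2P: tangent at (4, 35): λ = (3·4² + 28)/(2·35) ≡ 2/33. 33⁻¹ ≡ 9 (mod 37) since 33·9 = 297 ≡ 1, so λ ≡ 2·9 ≡ 18.
  x = λ² - 4 - 4 = 324 - 8 ≡ 20; y = λ·(4 - 20) - 35 ≡ 10. → (20, 10)
3P: (20, 10) + (4, 35). λ = (35 - 10)/(4 - 20) ≡ 25/21 mod 37. 21⁻¹ ≡ 30 (mod 37) since 21·30 = 630 ≡ 1, so λ ≡ 10.
  x = λ² - 20 - 4 = 100 - 24 ≡ 2; y = λ·(20 - 2) - 10 ≡ 22. → (2, 22)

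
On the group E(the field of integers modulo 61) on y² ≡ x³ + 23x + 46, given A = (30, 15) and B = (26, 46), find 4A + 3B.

(25, 9)

First 4A:
Double-and-add on 4 = (100)₂. Start with A = (30, 15) for the leading 1-bit.
double: tangent at (30, 15): λ = (3·30² + 23)/(2·15) ≡ 39/30. 30⁻¹ ≡ 59 (mod 61) since 30·59 = 1770 ≡ 1, so λ ≡ 39·59 ≡ 44.
  x = λ² - 30 - 30 = 1936 - 60 ≡ 46; y = λ·(30 - 46) - 15 ≡ 13. → (46, 13)
double: tangent at (46, 13): λ = (3·46² + 23)/(2·13) ≡ 27/26. 26⁻¹ ≡ 54 (mod 61), so λ ≡ 27·54 ≡ 55.
  x = λ² - 46 - 46 = 3025 - 92 ≡ 5; y = λ·(46 - 5) - 13 ≡ 46. → (5, 46)
4A = (5, 46).
Next 3B:
Repeated addition: build up to 3B.
2B: tangent at (26, 46): λ = (3·26² + 23)/(2·46) ≡ 38/31. 31⁻¹ ≡ 2 (mod 61), so λ ≡ 38·2 ≡ 15.
  x = λ² - 26 - 26 = 225 - 52 ≡ 51; y = λ·(26 - 51) - 46 ≡ 6. → (51, 6)
3B: (51, 6) + (26, 46). λ = (46 - 6)/(26 - 51) ≡ 40/36 mod 61. 36⁻¹ ≡ 39 (mod 61) since 36·39 = 1404 ≡ 1, so λ ≡ 35.
  x = λ² - 51 - 26 = 1225 - 77 ≡ 50; y = λ·(51 - 50) - 6 ≡ 29. → (50, 29)
3B = (50, 29).
Finally 4A + 3B:
(5, 46) + (50, 29). λ = (29 - 46)/(50 - 5) ≡ 44/45 mod 61. 45⁻¹ ≡ 19 (mod 61), so λ ≡ 43.
  x = λ² - 5 - 50 = 1849 - 55 ≡ 25; y = λ·(5 - 25) - 46 ≡ 9. → (25, 9)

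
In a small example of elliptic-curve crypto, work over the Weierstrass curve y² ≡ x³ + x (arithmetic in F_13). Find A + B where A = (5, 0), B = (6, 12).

(5, 0) + (6, 12). λ = (12 - 0)/(6 - 5) ≡ 12/1 mod 13. 1⁻¹ ≡ 1 (mod 13), so λ ≡ 12.
  x = λ² - 5 - 6 = 144 - 11 ≡ 3; y = λ·(5 - 3) - 0 ≡ 11. → (3, 11)

(3, 11)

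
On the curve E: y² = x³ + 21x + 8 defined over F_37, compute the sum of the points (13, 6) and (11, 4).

(14, 30)

(13, 6) + (11, 4). λ = (4 - 6)/(11 - 13) ≡ 35/35 mod 37. 35⁻¹ ≡ 18 (mod 37) since 35·18 = 630 ≡ 1, so λ ≡ 1.
  x = λ² - 13 - 11 = 1 - 24 ≡ 14; y = λ·(13 - 14) - 6 ≡ 30. → (14, 30)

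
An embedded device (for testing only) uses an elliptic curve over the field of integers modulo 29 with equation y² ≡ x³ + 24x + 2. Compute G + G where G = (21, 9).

tangent at (21, 9): λ = (3·21² + 24)/(2·9) ≡ 13/18. 18⁻¹ ≡ 21 (mod 29) since 18·21 = 378 ≡ 1, so λ ≡ 13·21 ≡ 12.
  x = λ² - 21 - 21 = 144 - 42 ≡ 15; y = λ·(21 - 15) - 9 ≡ 5. → (15, 5)

(15, 5)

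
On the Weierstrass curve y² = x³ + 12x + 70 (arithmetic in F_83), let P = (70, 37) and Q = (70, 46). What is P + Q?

O

The two points share x = 70 and their y-coordinates satisfy 37 + 46 ≡ 0 (mod 83), so they are inverses. Their sum is ∞.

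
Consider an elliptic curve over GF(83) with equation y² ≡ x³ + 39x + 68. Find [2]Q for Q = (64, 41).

tangent at (64, 41): λ = (3·64² + 39)/(2·41) ≡ 43/82. 82⁻¹ ≡ 82 (mod 83), so λ ≡ 43·82 ≡ 40.
  x = λ² - 64 - 64 = 1600 - 128 ≡ 61; y = λ·(64 - 61) - 41 ≡ 79. → (61, 79)

(61, 79)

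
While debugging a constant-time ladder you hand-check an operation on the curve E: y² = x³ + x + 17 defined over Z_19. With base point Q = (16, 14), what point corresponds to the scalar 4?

Double-and-add on 4 = (100)₂. Start with Q = (16, 14) for the leading 1-bit.
double: tangent at (16, 14): λ = (3·16² + 1)/(2·14) ≡ 9/9. 9⁻¹ ≡ 17 (mod 19) since 9·17 = 153 ≡ 1, so λ ≡ 9·17 ≡ 1.
  x = λ² - 16 - 16 = 1 - 32 ≡ 7; y = λ·(16 - 7) - 14 ≡ 14. → (7, 14)
double: tangent at (7, 14): λ = (3·7² + 1)/(2·14) ≡ 15/9. 9⁻¹ ≡ 17 (mod 19), so λ ≡ 15·17 ≡ 8.
  x = λ² - 7 - 7 = 64 - 14 ≡ 12; y = λ·(7 - 12) - 14 ≡ 3. → (12, 3)

(12, 3)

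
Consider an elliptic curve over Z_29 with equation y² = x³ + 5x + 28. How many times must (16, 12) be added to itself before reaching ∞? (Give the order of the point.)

8

2P: tangent at (16, 12): λ = (3·16² + 5)/(2·12) ≡ 19/24. 24⁻¹ ≡ 23 (mod 29) since 24·23 = 552 ≡ 1, so λ ≡ 19·23 ≡ 2.
  x = λ² - 16 - 16 = 4 - 32 ≡ 1; y = λ·(16 - 1) - 12 ≡ 18. → (1, 18)
3P: (1, 18) + (16, 12). λ = (12 - 18)/(16 - 1) ≡ 23/15 mod 29. 15⁻¹ ≡ 2 (mod 29) since 15·2 = 30 ≡ 1, so λ ≡ 17.
  x = λ² - 1 - 16 = 289 - 17 ≡ 11; y = λ·(1 - 11) - 18 ≡ 15. → (11, 15)
4P: (11, 15) + (16, 12). λ = (12 - 15)/(16 - 11) ≡ 26/5 mod 29. 5⁻¹ ≡ 6 (mod 29) since 5·6 = 30 ≡ 1, so λ ≡ 11.
  x = λ² - 11 - 16 = 121 - 27 ≡ 7; y = λ·(11 - 7) - 15 ≡ 0. → (7, 0)
5P: (7, 0) + (16, 12). λ = (12 - 0)/(16 - 7) ≡ 12/9 mod 29. 9⁻¹ ≡ 13 (mod 29) since 9·13 = 117 ≡ 1, so λ ≡ 11.
  x = λ² - 7 - 16 = 121 - 23 ≡ 11; y = λ·(7 - 11) - 0 ≡ 14. → (11, 14)
6P: (11, 14) + (16, 12). λ = (12 - 14)/(16 - 11) ≡ 27/5 mod 29. 5⁻¹ ≡ 6 (mod 29) since 5·6 = 30 ≡ 1, so λ ≡ 17.
  x = λ² - 11 - 16 = 289 - 27 ≡ 1; y = λ·(11 - 1) - 14 ≡ 11. → (1, 11)
7P: (1, 11) + (16, 12). λ = (12 - 11)/(16 - 1) ≡ 1/15 mod 29. 15⁻¹ ≡ 2 (mod 29), so λ ≡ 2.
  x = λ² - 1 - 16 = 4 - 17 ≡ 16; y = λ·(1 - 16) - 11 ≡ 17. → (16, 17)
8P: (16, 17) + (16, 12): same x and y₁ ≡ -y₂, so the sum is ∞.
8P = ∞, so the order is 8.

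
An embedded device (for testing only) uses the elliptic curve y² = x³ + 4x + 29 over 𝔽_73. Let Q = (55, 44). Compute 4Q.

(51, 43)

Double-and-add on 4 = (100)₂. Start with Q = (55, 44) for the leading 1-bit.
double: tangent at (55, 44): λ = (3·55² + 4)/(2·44) ≡ 27/15. 15⁻¹ ≡ 39 (mod 73), so λ ≡ 27·39 ≡ 31.
  x = λ² - 55 - 55 = 961 - 110 ≡ 48; y = λ·(55 - 48) - 44 ≡ 27. → (48, 27)
double: tangent at (48, 27): λ = (3·48² + 4)/(2·27) ≡ 54/54. 54⁻¹ ≡ 23 (mod 73), so λ ≡ 54·23 ≡ 1.
  x = λ² - 48 - 48 = 1 - 96 ≡ 51; y = λ·(48 - 51) - 27 ≡ 43. → (51, 43)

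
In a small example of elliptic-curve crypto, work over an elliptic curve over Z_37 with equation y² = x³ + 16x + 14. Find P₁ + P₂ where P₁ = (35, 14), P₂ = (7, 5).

(33, 21)

(35, 14) + (7, 5). λ = (5 - 14)/(7 - 35) ≡ 28/9 mod 37. 9⁻¹ ≡ 33 (mod 37) since 9·33 = 297 ≡ 1, so λ ≡ 36.
  x = λ² - 35 - 7 = 1296 - 42 ≡ 33; y = λ·(35 - 33) - 14 ≡ 21. → (33, 21)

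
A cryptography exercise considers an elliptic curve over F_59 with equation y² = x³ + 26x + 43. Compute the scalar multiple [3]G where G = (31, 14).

Repeated addition: build up to 3G.
2G: tangent at (31, 14): λ = (3·31² + 26)/(2·14) ≡ 18/28. 28⁻¹ ≡ 19 (mod 59), so λ ≡ 18·19 ≡ 47.
  x = λ² - 31 - 31 = 2209 - 62 ≡ 23; y = λ·(31 - 23) - 14 ≡ 8. → (23, 8)
3G: (23, 8) + (31, 14). λ = (14 - 8)/(31 - 23) ≡ 6/8 mod 59. 8⁻¹ ≡ 37 (mod 59), so λ ≡ 45.
  x = λ² - 23 - 31 = 2025 - 54 ≡ 24; y = λ·(23 - 24) - 8 ≡ 6. → (24, 6)

(24, 6)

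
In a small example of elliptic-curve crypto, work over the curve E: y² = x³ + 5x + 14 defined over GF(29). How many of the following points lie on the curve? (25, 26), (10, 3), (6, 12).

(25, 26): 26² ≡ 9, rhs ≡ 17 → off.
(10, 3): 3² ≡ 9, rhs ≡ 20 → off.
(6, 12): 12² ≡ 28, rhs ≡ 28 → on.

1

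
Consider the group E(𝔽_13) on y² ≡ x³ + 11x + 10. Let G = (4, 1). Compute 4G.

Double-and-add on 4 = (100)₂. Start with G = (4, 1) for the leading 1-bit.
double: tangent at (4, 1): λ = (3·4² + 11)/(2·1) ≡ 7/2. 2⁻¹ ≡ 7 (mod 13), so λ ≡ 7·7 ≡ 10.
  x = λ² - 4 - 4 = 100 - 8 ≡ 1; y = λ·(4 - 1) - 1 ≡ 3. → (1, 3)
double: tangent at (1, 3): λ = (3·1² + 11)/(2·3) ≡ 1/6. 6⁻¹ ≡ 11 (mod 13), so λ ≡ 1·11 ≡ 11.
  x = λ² - 1 - 1 = 121 - 2 ≡ 2; y = λ·(1 - 2) - 3 ≡ 12. → (2, 12)

(2, 12)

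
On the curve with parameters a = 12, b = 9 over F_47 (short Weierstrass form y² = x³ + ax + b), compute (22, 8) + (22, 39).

O

The two points share x = 22 and their y-coordinates satisfy 8 + 39 ≡ 0 (mod 47), so they are inverses. Their sum is O.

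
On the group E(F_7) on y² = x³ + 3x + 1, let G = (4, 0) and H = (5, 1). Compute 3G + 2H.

(5, 6)

First 3G:
Repeated addition: build up to 3G.
2G: (4, 0) + (4, 0): same x and y₁ ≡ -y₂, so the sum is 𝒪.
3G: 𝒪 + (4, 0) = (4, 0) (identity).
3G = (4, 0).
Next 2H:
Repeated addition: build up to 2H.
2H: tangent at (5, 1): λ = (3·5² + 3)/(2·1) ≡ 1/2. 2⁻¹ ≡ 4 (mod 7) since 2·4 = 8 ≡ 1, so λ ≡ 1·4 ≡ 4.
  x = λ² - 5 - 5 = 16 - 10 ≡ 6; y = λ·(5 - 6) - 1 ≡ 2. → (6, 2)
2H = (6, 2).
Finally 3G + 2H:
(4, 0) + (6, 2). λ = (2 - 0)/(6 - 4) ≡ 2/2 mod 7. 2⁻¹ ≡ 4 (mod 7) since 2·4 = 8 ≡ 1, so λ ≡ 1.
  x = λ² - 4 - 6 = 1 - 10 ≡ 5; y = λ·(4 - 5) - 0 ≡ 6. → (5, 6)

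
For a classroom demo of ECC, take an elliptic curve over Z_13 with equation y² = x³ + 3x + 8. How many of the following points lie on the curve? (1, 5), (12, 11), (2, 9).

(1, 5): 5² ≡ 12, rhs ≡ 12 → on.
(12, 11): 11² ≡ 4, rhs ≡ 4 → on.
(2, 9): 9² ≡ 3, rhs ≡ 9 → off.

2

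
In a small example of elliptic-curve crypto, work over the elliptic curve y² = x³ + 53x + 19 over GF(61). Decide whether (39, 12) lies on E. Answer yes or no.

y² = 12² ≡ 22; x³ + 53x + 19 = 61405 ≡ 39 (mod 61). 22 ≠ 39.

no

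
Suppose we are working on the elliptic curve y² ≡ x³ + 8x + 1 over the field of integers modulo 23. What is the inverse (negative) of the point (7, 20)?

-(7, 20) = (7, -20 mod 23) = (7, 3).

(7, 3)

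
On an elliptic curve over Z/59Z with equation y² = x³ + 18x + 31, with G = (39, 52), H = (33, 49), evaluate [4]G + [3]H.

(6, 1)

First 4G:
Repeated addition: build up to 4G.
2G: tangent at (39, 52): λ = (3·39² + 18)/(2·52) ≡ 38/45. 45⁻¹ ≡ 21 (mod 59) since 45·21 = 945 ≡ 1, so λ ≡ 38·21 ≡ 31.
  x = λ² - 39 - 39 = 961 - 78 ≡ 57; y = λ·(39 - 57) - 52 ≡ 39. → (57, 39)
3G: (57, 39) + (39, 52). λ = (52 - 39)/(39 - 57) ≡ 13/41 mod 59. 41⁻¹ ≡ 36 (mod 59), so λ ≡ 55.
  x = λ² - 57 - 39 = 3025 - 96 ≡ 38; y = λ·(57 - 38) - 39 ≡ 3. → (38, 3)
4G: (38, 3) + (39, 52). λ = (52 - 3)/(39 - 38) ≡ 49/1 mod 59. 1⁻¹ ≡ 1 (mod 59), so λ ≡ 49.
  x = λ² - 38 - 39 = 2401 - 77 ≡ 23; y = λ·(38 - 23) - 3 ≡ 24. → (23, 24)
4G = (23, 24).
Next 3H:
Repeated addition: build up to 3H.
2H: tangent at (33, 49): λ = (3·33² + 18)/(2·49) ≡ 40/39. 39⁻¹ ≡ 56 (mod 59), so λ ≡ 40·56 ≡ 57.
  x = λ² - 33 - 33 = 3249 - 66 ≡ 56; y = λ·(33 - 56) - 49 ≡ 56. → (56, 56)
3H: (56, 56) + (33, 49). λ = (49 - 56)/(33 - 56) ≡ 52/36 mod 59. 36⁻¹ ≡ 41 (mod 59), so λ ≡ 8.
  x = λ² - 56 - 33 = 64 - 89 ≡ 34; y = λ·(56 - 34) - 56 ≡ 2. → (34, 2)
3H = (34, 2).
Finally 4G + 3H:
(23, 24) + (34, 2). λ = (2 - 24)/(34 - 23) ≡ 37/11 mod 59. 11⁻¹ ≡ 43 (mod 59) since 11·43 = 473 ≡ 1, so λ ≡ 57.
  x = λ² - 23 - 34 = 3249 - 57 ≡ 6; y = λ·(23 - 6) - 24 ≡ 1. → (6, 1)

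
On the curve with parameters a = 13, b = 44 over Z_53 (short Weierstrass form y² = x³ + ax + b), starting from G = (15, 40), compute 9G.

Repeated addition: build up to 9G.
2G: tangent at (15, 40): λ = (3·15² + 13)/(2·40) ≡ 52/27. 27⁻¹ ≡ 2 (mod 53), so λ ≡ 52·2 ≡ 51.
  x = λ² - 15 - 15 = 2601 - 30 ≡ 27; y = λ·(15 - 27) - 40 ≡ 37. → (27, 37)
3G: (27, 37) + (15, 40). λ = (40 - 37)/(15 - 27) ≡ 3/41 mod 53. 41⁻¹ ≡ 22 (mod 53) since 41·22 = 902 ≡ 1, so λ ≡ 13.
  x = λ² - 27 - 15 = 169 - 42 ≡ 21; y = λ·(27 - 21) - 37 ≡ 41. → (21, 41)
4G: (21, 41) + (15, 40). λ = (40 - 41)/(15 - 21) ≡ 52/47 mod 53. 47⁻¹ ≡ 44 (mod 53) since 47·44 = 2068 ≡ 1, so λ ≡ 9.
  x = λ² - 21 - 15 = 81 - 36 ≡ 45; y = λ·(21 - 45) - 41 ≡ 8. → (45, 8)
5G: (45, 8) + (15, 40). λ = (40 - 8)/(15 - 45) ≡ 32/23 mod 53. 23⁻¹ ≡ 30 (mod 53), so λ ≡ 6.
  x = λ² - 45 - 15 = 36 - 60 ≡ 29; y = λ·(45 - 29) - 8 ≡ 35. → (29, 35)
6G: (29, 35) + (15, 40). λ = (40 - 35)/(15 - 29) ≡ 5/39 mod 53. 39⁻¹ ≡ 34 (mod 53) since 39·34 = 1326 ≡ 1, so λ ≡ 11.
  x = λ² - 29 - 15 = 121 - 44 ≡ 24; y = λ·(29 - 24) - 35 ≡ 20. → (24, 20)
7G: (24, 20) + (15, 40). λ = (40 - 20)/(15 - 24) ≡ 20/44 mod 53. 44⁻¹ ≡ 47 (mod 53), so λ ≡ 39.
  x = λ² - 24 - 15 = 1521 - 39 ≡ 51; y = λ·(24 - 51) - 20 ≡ 40. → (51, 40)
8G: (51, 40) + (15, 40). λ = (40 - 40)/(15 - 51) ≡ 0/17 mod 53. 17⁻¹ ≡ 25 (mod 53), so λ ≡ 0.
  x = λ² - 51 - 15 = 0 - 66 ≡ 40; y = λ·(51 - 40) - 40 ≡ 13. → (40, 13)
9G: (40, 13) + (15, 40). λ = (40 - 13)/(15 - 40) ≡ 27/28 mod 53. 28⁻¹ ≡ 36 (mod 53), so λ ≡ 18.
  x = λ² - 40 - 15 = 324 - 55 ≡ 4; y = λ·(40 - 4) - 13 ≡ 52. → (4, 52)

(4, 52)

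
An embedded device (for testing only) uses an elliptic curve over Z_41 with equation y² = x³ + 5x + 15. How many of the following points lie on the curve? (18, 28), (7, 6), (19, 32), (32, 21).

(18, 28): 28² ≡ 5, rhs ≡ 33 → off.
(7, 6): 6² ≡ 36, rhs ≡ 24 → off.
(19, 32): 32² ≡ 40, rhs ≡ 40 → on.
(32, 21): 21² ≡ 31, rhs ≡ 20 → off.

1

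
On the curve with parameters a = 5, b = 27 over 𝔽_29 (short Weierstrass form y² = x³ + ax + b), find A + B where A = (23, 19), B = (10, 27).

(18, 27)

(23, 19) + (10, 27). λ = (27 - 19)/(10 - 23) ≡ 8/16 mod 29. 16⁻¹ ≡ 20 (mod 29), so λ ≡ 15.
  x = λ² - 23 - 10 = 225 - 33 ≡ 18; y = λ·(23 - 18) - 19 ≡ 27. → (18, 27)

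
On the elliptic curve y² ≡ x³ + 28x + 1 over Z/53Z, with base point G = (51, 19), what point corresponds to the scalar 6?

(41, 51)

Repeated addition: build up to 6G.
2G: tangent at (51, 19): λ = (3·51² + 28)/(2·19) ≡ 40/38. 38⁻¹ ≡ 7 (mod 53) since 38·7 = 266 ≡ 1, so λ ≡ 40·7 ≡ 15.
  x = λ² - 51 - 51 = 225 - 102 ≡ 17; y = λ·(51 - 17) - 19 ≡ 14. → (17, 14)
3G: (17, 14) + (51, 19). λ = (19 - 14)/(51 - 17) ≡ 5/34 mod 53. 34⁻¹ ≡ 39 (mod 53), so λ ≡ 36.
  x = λ² - 17 - 51 = 1296 - 68 ≡ 9; y = λ·(17 - 9) - 14 ≡ 9. → (9, 9)
4G: (9, 9) + (51, 19). λ = (19 - 9)/(51 - 9) ≡ 10/42 mod 53. 42⁻¹ ≡ 24 (mod 53), so λ ≡ 28.
  x = λ² - 9 - 51 = 784 - 60 ≡ 35; y = λ·(9 - 35) - 9 ≡ 5. → (35, 5)
5G: (35, 5) + (51, 19). λ = (19 - 5)/(51 - 35) ≡ 14/16 mod 53. 16⁻¹ ≡ 10 (mod 53), so λ ≡ 34.
  x = λ² - 35 - 51 = 1156 - 86 ≡ 10; y = λ·(35 - 10) - 5 ≡ 50. → (10, 50)
6G: (10, 50) + (51, 19). λ = (19 - 50)/(51 - 10) ≡ 22/41 mod 53. 41⁻¹ ≡ 22 (mod 53), so λ ≡ 7.
  x = λ² - 10 - 51 = 49 - 61 ≡ 41; y = λ·(10 - 41) - 50 ≡ 51. → (41, 51)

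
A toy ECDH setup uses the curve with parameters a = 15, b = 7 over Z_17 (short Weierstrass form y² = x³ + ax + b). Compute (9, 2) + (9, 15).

The two points share x = 9 and their y-coordinates satisfy 2 + 15 ≡ 0 (mod 17), so they are inverses. Their sum is the point at infinity.

O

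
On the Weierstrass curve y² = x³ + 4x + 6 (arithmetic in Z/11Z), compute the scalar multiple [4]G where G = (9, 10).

O

Double-and-add on 4 = (100)₂. Start with G = (9, 10) for the leading 1-bit.
double: tangent at (9, 10): λ = (3·9² + 4)/(2·10) ≡ 5/9. 9⁻¹ ≡ 5 (mod 11), so λ ≡ 5·5 ≡ 3.
  x = λ² - 9 - 9 = 9 - 18 ≡ 2; y = λ·(9 - 2) - 10 ≡ 0. → (2, 0)
double: (2, 0) + (2, 0): same x and y₁ ≡ -y₂, so the sum is ∞.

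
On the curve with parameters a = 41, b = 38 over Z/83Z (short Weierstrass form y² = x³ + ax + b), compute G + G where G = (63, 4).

(61, 78)

tangent at (63, 4): λ = (3·63² + 41)/(2·4) ≡ 79/8. 8⁻¹ ≡ 52 (mod 83), so λ ≡ 79·52 ≡ 41.
  x = λ² - 63 - 63 = 1681 - 126 ≡ 61; y = λ·(63 - 61) - 4 ≡ 78. → (61, 78)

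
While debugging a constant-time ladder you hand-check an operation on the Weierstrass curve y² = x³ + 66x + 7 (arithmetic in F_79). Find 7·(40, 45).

Write Q = (40, 45).
Double-and-add on 7 = (111)₂. Start with Q = (40, 45) for the leading 1-bit.
double: tangent at (40, 45): λ = (3·40² + 66)/(2·45) ≡ 47/11. 11⁻¹ ≡ 36 (mod 79), so λ ≡ 47·36 ≡ 33.
  x = λ² - 40 - 40 = 1089 - 80 ≡ 61; y = λ·(40 - 61) - 45 ≡ 52. → (61, 52)
add Q: (61, 52) + (40, 45). λ = (45 - 52)/(40 - 61) ≡ 72/58 mod 79. 58⁻¹ ≡ 15 (mod 79), so λ ≡ 53.
  x = λ² - 61 - 40 = 2809 - 101 ≡ 22; y = λ·(61 - 22) - 52 ≡ 40. → (22, 40)
double: tangent at (22, 40): λ = (3·22² + 66)/(2·40) ≡ 17/1. 1⁻¹ ≡ 1 (mod 79), so λ ≡ 17·1 ≡ 17.
  x = λ² - 22 - 22 = 289 - 44 ≡ 8; y = λ·(22 - 8) - 40 ≡ 40. → (8, 40)
add Q: (8, 40) + (40, 45). λ = (45 - 40)/(40 - 8) ≡ 5/32 mod 79. 32⁻¹ ≡ 42 (mod 79) since 32·42 = 1344 ≡ 1, so λ ≡ 52.
  x = λ² - 8 - 40 = 2704 - 48 ≡ 49; y = λ·(8 - 49) - 40 ≡ 40. → (49, 40)

(49, 40)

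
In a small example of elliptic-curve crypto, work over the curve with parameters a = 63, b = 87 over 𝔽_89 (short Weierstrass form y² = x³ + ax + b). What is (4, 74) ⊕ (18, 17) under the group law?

(25, 56)

(4, 74) + (18, 17). λ = (17 - 74)/(18 - 4) ≡ 32/14 mod 89. 14⁻¹ ≡ 70 (mod 89) since 14·70 = 980 ≡ 1, so λ ≡ 15.
  x = λ² - 4 - 18 = 225 - 22 ≡ 25; y = λ·(4 - 25) - 74 ≡ 56. → (25, 56)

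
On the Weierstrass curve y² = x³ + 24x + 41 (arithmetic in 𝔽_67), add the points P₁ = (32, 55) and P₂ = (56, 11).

(32, 55) + (56, 11). λ = (11 - 55)/(56 - 32) ≡ 23/24 mod 67. 24⁻¹ ≡ 14 (mod 67) since 24·14 = 336 ≡ 1, so λ ≡ 54.
  x = λ² - 32 - 56 = 2916 - 88 ≡ 14; y = λ·(32 - 14) - 55 ≡ 46. → (14, 46)

(14, 46)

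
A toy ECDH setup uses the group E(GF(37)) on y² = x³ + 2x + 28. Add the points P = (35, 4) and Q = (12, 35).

(35, 4) + (12, 35). λ = (35 - 4)/(12 - 35) ≡ 31/14 mod 37. 14⁻¹ ≡ 8 (mod 37) since 14·8 = 112 ≡ 1, so λ ≡ 26.
  x = λ² - 35 - 12 = 676 - 47 ≡ 0; y = λ·(35 - 0) - 4 ≡ 18. → (0, 18)

(0, 18)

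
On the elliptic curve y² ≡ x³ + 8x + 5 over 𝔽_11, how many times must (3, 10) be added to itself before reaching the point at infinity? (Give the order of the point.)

5

2P: tangent at (3, 10): λ = (3·3² + 8)/(2·10) ≡ 2/9. 9⁻¹ ≡ 5 (mod 11) since 9·5 = 45 ≡ 1, so λ ≡ 2·5 ≡ 10.
  x = λ² - 3 - 3 = 100 - 6 ≡ 6; y = λ·(3 - 6) - 10 ≡ 4. → (6, 4)
3P: (6, 4) + (3, 10). λ = (10 - 4)/(3 - 6) ≡ 6/8 mod 11. 8⁻¹ ≡ 7 (mod 11), so λ ≡ 9.
  x = λ² - 6 - 3 = 81 - 9 ≡ 6; y = λ·(6 - 6) - 4 ≡ 7. → (6, 7)
4P: (6, 7) + (3, 10). λ = (10 - 7)/(3 - 6) ≡ 3/8 mod 11. 8⁻¹ ≡ 7 (mod 11), so λ ≡ 10.
  x = λ² - 6 - 3 = 100 - 9 ≡ 3; y = λ·(6 - 3) - 7 ≡ 1. → (3, 1)
5P: (3, 1) + (3, 10): same x and y₁ ≡ -y₂, so the sum is the point at infinity.
5P = the point at infinity, so the order is 5.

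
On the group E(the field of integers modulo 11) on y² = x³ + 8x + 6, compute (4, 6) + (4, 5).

O

The two points share x = 4 and their y-coordinates satisfy 6 + 5 ≡ 0 (mod 11), so they are inverses. Their sum is O.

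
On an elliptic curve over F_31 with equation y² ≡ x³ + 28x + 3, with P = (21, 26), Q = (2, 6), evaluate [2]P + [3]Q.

(30, 6)

First 2P:
Repeated addition: build up to 2P.
2P: tangent at (21, 26): λ = (3·21² + 28)/(2·26) ≡ 18/21. 21⁻¹ ≡ 3 (mod 31) since 21·3 = 63 ≡ 1, so λ ≡ 18·3 ≡ 23.
  x = λ² - 21 - 21 = 529 - 42 ≡ 22; y = λ·(21 - 22) - 26 ≡ 13. → (22, 13)
2P = (22, 13).
Next 3Q:
Repeated addition: build up to 3Q.
2Q: tangent at (2, 6): λ = (3·2² + 28)/(2·6) ≡ 9/12. 12⁻¹ ≡ 13 (mod 31), so λ ≡ 9·13 ≡ 24.
  x = λ² - 2 - 2 = 576 - 4 ≡ 14; y = λ·(2 - 14) - 6 ≡ 16. → (14, 16)
3Q: (14, 16) + (2, 6). λ = (6 - 16)/(2 - 14) ≡ 21/19 mod 31. 19⁻¹ ≡ 18 (mod 31) since 19·18 = 342 ≡ 1, so λ ≡ 6.
  x = λ² - 14 - 2 = 36 - 16 ≡ 20; y = λ·(14 - 20) - 16 ≡ 10. → (20, 10)
3Q = (20, 10).
Finally 2P + 3Q:
(22, 13) + (20, 10). λ = (10 - 13)/(20 - 22) ≡ 28/29 mod 31. 29⁻¹ ≡ 15 (mod 31), so λ ≡ 17.
  x = λ² - 22 - 20 = 289 - 42 ≡ 30; y = λ·(22 - 30) - 13 ≡ 6. → (30, 6)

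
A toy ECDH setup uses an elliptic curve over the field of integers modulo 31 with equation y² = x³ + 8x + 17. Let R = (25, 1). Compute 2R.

tangent at (25, 1): λ = (3·25² + 8)/(2·1) ≡ 23/2. 2⁻¹ ≡ 16 (mod 31) since 2·16 = 32 ≡ 1, so λ ≡ 23·16 ≡ 27.
  x = λ² - 25 - 25 = 729 - 50 ≡ 28; y = λ·(25 - 28) - 1 ≡ 11. → (28, 11)

(28, 11)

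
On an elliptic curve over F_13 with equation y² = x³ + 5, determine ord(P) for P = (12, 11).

4

2P: tangent at (12, 11): λ = (3·12² + 0)/(2·11) ≡ 3/9. 9⁻¹ ≡ 3 (mod 13), so λ ≡ 3·3 ≡ 9.
  x = λ² - 12 - 12 = 81 - 24 ≡ 5; y = λ·(12 - 5) - 11 ≡ 0. → (5, 0)
3P: (5, 0) + (12, 11). λ = (11 - 0)/(12 - 5) ≡ 11/7 mod 13. 7⁻¹ ≡ 2 (mod 13) since 7·2 = 14 ≡ 1, so λ ≡ 9.
  x = λ² - 5 - 12 = 81 - 17 ≡ 12; y = λ·(5 - 12) - 0 ≡ 2. → (12, 2)
4P: (12, 2) + (12, 11): same x and y₁ ≡ -y₂, so the sum is the point at infinity.
4P = the point at infinity, so the order is 4.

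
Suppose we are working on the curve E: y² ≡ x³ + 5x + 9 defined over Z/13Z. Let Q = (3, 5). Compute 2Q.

(11, 11)

tangent at (3, 5): λ = (3·3² + 5)/(2·5) ≡ 6/10. 10⁻¹ ≡ 4 (mod 13), so λ ≡ 6·4 ≡ 11.
  x = λ² - 3 - 3 = 121 - 6 ≡ 11; y = λ·(3 - 11) - 5 ≡ 11. → (11, 11)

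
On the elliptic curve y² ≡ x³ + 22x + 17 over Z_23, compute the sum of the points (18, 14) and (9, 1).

(12, 10)

(18, 14) + (9, 1). λ = (1 - 14)/(9 - 18) ≡ 10/14 mod 23. 14⁻¹ ≡ 5 (mod 23) since 14·5 = 70 ≡ 1, so λ ≡ 4.
  x = λ² - 18 - 9 = 16 - 27 ≡ 12; y = λ·(18 - 12) - 14 ≡ 10. → (12, 10)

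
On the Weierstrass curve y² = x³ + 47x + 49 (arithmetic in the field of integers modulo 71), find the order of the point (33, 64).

2P: tangent at (33, 64): λ = (3·33² + 47)/(2·64) ≡ 48/57. 57⁻¹ ≡ 5 (mod 71), so λ ≡ 48·5 ≡ 27.
  x = λ² - 33 - 33 = 729 - 66 ≡ 24; y = λ·(33 - 24) - 64 ≡ 37. → (24, 37)
3P: (24, 37) + (33, 64). λ = (64 - 37)/(33 - 24) ≡ 27/9 mod 71. 9⁻¹ ≡ 8 (mod 71) since 9·8 = 72 ≡ 1, so λ ≡ 3.
  x = λ² - 24 - 33 = 9 - 57 ≡ 23; y = λ·(24 - 23) - 37 ≡ 37. → (23, 37)
4P: (23, 37) + (33, 64). λ = (64 - 37)/(33 - 23) ≡ 27/10 mod 71. 10⁻¹ ≡ 64 (mod 71), so λ ≡ 24.
  x = λ² - 23 - 33 = 576 - 56 ≡ 23; y = λ·(23 - 23) - 37 ≡ 34. → (23, 34)
5P: (23, 34) + (33, 64). λ = (64 - 34)/(33 - 23) ≡ 30/10 mod 71. 10⁻¹ ≡ 64 (mod 71), so λ ≡ 3.
  x = λ² - 23 - 33 = 9 - 56 ≡ 24; y = λ·(23 - 24) - 34 ≡ 34. → (24, 34)
6P: (24, 34) + (33, 64). λ = (64 - 34)/(33 - 24) ≡ 30/9 mod 71. 9⁻¹ ≡ 8 (mod 71), so λ ≡ 27.
  x = λ² - 24 - 33 = 729 - 57 ≡ 33; y = λ·(24 - 33) - 34 ≡ 7. → (33, 7)
7P: (33, 7) + (33, 64): same x and y₁ ≡ -y₂, so the sum is O.
7P = O, so the order is 7.

7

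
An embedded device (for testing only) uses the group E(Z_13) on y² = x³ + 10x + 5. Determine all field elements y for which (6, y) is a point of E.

x³ + 10x + 5 = 281 ≡ 8 (mod 13).
8 is a non-residue mod 13; no y exists.

none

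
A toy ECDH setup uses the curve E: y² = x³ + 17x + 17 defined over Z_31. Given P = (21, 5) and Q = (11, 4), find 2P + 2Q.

(25, 3)

First 2P:
Repeated addition: build up to 2P.
2P: tangent at (21, 5): λ = (3·21² + 17)/(2·5) ≡ 7/10. 10⁻¹ ≡ 28 (mod 31), so λ ≡ 7·28 ≡ 10.
  x = λ² - 21 - 21 = 100 - 42 ≡ 27; y = λ·(21 - 27) - 5 ≡ 28. → (27, 28)
2P = (27, 28).
Next 2Q:
Repeated addition: build up to 2Q.
2Q: tangent at (11, 4): λ = (3·11² + 17)/(2·4) ≡ 8/8. 8⁻¹ ≡ 4 (mod 31), so λ ≡ 8·4 ≡ 1.
  x = λ² - 11 - 11 = 1 - 22 ≡ 10; y = λ·(11 - 10) - 4 ≡ 28. → (10, 28)
2Q = (10, 28).
Finally 2P + 2Q:
(27, 28) + (10, 28). λ = (28 - 28)/(10 - 27) ≡ 0/14 mod 31. 14⁻¹ ≡ 20 (mod 31) since 14·20 = 280 ≡ 1, so λ ≡ 0.
  x = λ² - 27 - 10 = 0 - 37 ≡ 25; y = λ·(27 - 25) - 28 ≡ 3. → (25, 3)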